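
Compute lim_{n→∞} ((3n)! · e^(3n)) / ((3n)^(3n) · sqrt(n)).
lim = sqrt(2π·3)

Stirling: (3n)! ~ sqrt(2π·3n) · (3n/e)^(3n). Hence
  (3n)! · e^(3n) / (3n)^(3n) ~ sqrt(2π·3n).
Dividing by sqrt(n): sqrt(2π·3n) / sqrt(n) = sqrt(2π·3) · n^((1−1)/2), so the limit is sqrt(2π·3).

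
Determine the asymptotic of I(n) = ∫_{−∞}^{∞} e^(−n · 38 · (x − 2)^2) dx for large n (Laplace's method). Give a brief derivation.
I(n) = sqrt(π/(38n))

Here φ(x) = 38 · (x − 2)^2 has its unique minimum at x* = 2 with φ(x*) = 0 and φ''(x*) = 76. Laplace's method gives
  I(n) ~ e^(−n φ(x*)) · sqrt(2π / (n · φ''(x*))) = sqrt(2π / (76n)) = sqrt(π/(38n)).
This is exact: substituting u = (x − 2)·sqrt(38n) gives I(n) = (1/sqrt(38n)) ∫_{−∞}^{∞} e^(−u^2) du = sqrt(π/(38n)).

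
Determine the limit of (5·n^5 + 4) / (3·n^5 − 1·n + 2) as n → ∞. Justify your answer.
lim = 5/3

For large n the leading n^5 terms dominate both numerator and denominator. Dividing top and bottom by n^5, every other term tends to 0, leaving 5/3.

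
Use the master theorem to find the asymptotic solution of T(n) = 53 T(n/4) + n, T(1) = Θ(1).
T(n) = Θ(n^(log_4 53))

Master theorem: compare f(n) = n to n^(log_4 53) where log_4 53 ≈ 2.864. Since 1 < log_4 53, we have f(n) = O(n^(log_4 53 − ε)) for some ε > 0 — Case 1. Hence T(n) = Θ(n^(log_4 53)).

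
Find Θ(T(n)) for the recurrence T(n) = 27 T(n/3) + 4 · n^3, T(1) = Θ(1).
T(n) = Θ(n^3 log n)

log_3 27 = 3, and f(n) = 4 · n^3 = Θ(n^(log_3 27)). This is Case 2 of the master theorem: T(n) = Θ(f(n) · log n) = Θ(n^3 log n).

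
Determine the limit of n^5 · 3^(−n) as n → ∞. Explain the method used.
lim = 0

Exponentials with base > 1 dominate every fixed polynomial: for any fixed c, n^c / 3^n → 0 as n → ∞ (e.g. by the ratio test, or by writing 3^n = e^(n ln 3) and noting e^(n ln 3) / n^c → ∞). Hence n^5 · 3^(−n) = n^5 / 3^n → 0.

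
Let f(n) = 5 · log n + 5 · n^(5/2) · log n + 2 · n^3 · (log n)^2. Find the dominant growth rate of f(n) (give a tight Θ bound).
f(n) ∈ Θ(n^3 · (log n)^2)

Compare the terms by growth order. For large n, n^a · (log n)^b dominates n^a' · (log n)^b' iff a > a', or (a = a' and b > b'). Ranking the 3 terms shows the dominant one is 2 · n^3 · (log n)^2. Hence f(n) ∈ Θ(n^3 · (log n)^2).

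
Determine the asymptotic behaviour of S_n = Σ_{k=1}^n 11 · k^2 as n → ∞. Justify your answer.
S_n ~ 11 · n^3 / 3

By integral comparison (Euler-Maclaurin), Σ_{k=1}^n 11 · k^2 = 11 · ∫_0^n x^2 dx + O(n^2) = 11 · n^3/3 + O(n^2). (Equivalently, Faulhaber's formula gives the same leading term.)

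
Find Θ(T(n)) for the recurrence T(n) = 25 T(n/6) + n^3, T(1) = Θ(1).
T(n) = Θ(n^3)

log_6 25 ≈ 1.796. f(n) = n^3 dominates n^(log_6 25) since 3 > 1.796, and the regularity condition a·f(n/b) = 25·(n/6)^3 = (25/216)·n^3 ≤ c·f(n) holds with c = 25/216 ≈ 0.116 < 1. So this is Case 3: T(n) = Θ(f(n)) = Θ(n^3).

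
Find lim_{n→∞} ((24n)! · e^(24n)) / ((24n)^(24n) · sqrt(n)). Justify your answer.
lim = sqrt(2π·24)

Stirling: (24n)! ~ sqrt(2π·24n) · (24n/e)^(24n). Hence
  (24n)! · e^(24n) / (24n)^(24n) ~ sqrt(2π·24n).
Dividing by sqrt(n): sqrt(2π·24n) / sqrt(n) = sqrt(2π·24) · n^((1−1)/2), so the limit is sqrt(2π·24).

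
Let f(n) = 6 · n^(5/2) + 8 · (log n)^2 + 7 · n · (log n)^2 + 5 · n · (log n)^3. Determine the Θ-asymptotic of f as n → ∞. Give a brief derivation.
f(n) ∈ Θ(n^(5/2))

Compare the terms by growth order. For large n, n^a · (log n)^b dominates n^a' · (log n)^b' iff a > a', or (a = a' and b > b'). Ranking the 4 terms shows the dominant one is 6 · n^(5/2). Hence f(n) ∈ Θ(n^(5/2)).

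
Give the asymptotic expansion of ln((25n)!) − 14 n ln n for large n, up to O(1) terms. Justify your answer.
ln((25n)!) − 14 n ln n = 11 n ln n + 25(ln 25 − 1) n + (1/2) ln(2π·25n) + O(1/n)

Stirling: ln((25n)!) = 25n ln(25n) − 25n + (1/2) ln(2π·25n) + O(1/n).
Expand 25n ln(25n) = 25n (ln n + ln 25) = 25n ln n + 25n ln 25.
Subtract 14n ln n: leading term is (25 − 14) n ln n = 11 n ln n. The next term is 25n ln 25 − 25n = 25(ln 25 − 1) n. Then the (1/2) ln(2π·25n) correction.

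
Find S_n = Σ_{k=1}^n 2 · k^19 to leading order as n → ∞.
S_n ~ n^20 / 10

By integral comparison (Euler-Maclaurin), Σ_{k=1}^n 2 · k^19 = 2 · ∫_0^n x^19 dx + O(n^19) = 2 · n^20/20 = n^20 / 10 + O(n^19). (Equivalently, Faulhaber's formula gives the same leading term.)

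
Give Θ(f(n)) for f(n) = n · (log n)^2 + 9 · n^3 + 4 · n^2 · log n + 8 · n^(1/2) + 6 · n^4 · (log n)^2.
f(n) ∈ Θ(n^4 · (log n)^2)

Compare the terms by growth order. For large n, n^a · (log n)^b dominates n^a' · (log n)^b' iff a > a', or (a = a' and b > b'). Ranking the 5 terms shows the dominant one is 6 · n^4 · (log n)^2. Hence f(n) ∈ Θ(n^4 · (log n)^2).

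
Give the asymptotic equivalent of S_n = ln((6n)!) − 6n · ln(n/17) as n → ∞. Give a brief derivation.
S_n ~ 6n · (ln 102 − 1) + O(ln n)

Stirling: ln((6n)!) = 6n ln(6n) − 6n + O(ln n).
  S_n = 6n ln(6n) − 6n − 6n ln(n/17) + O(ln n)
      = 6n ln(6n) − 6n ln n + 6n ln 17 − 6n + O(ln n)
      = 6n ln 6 + 6n ln 17 − 6n + O(ln n)
      = 6n (ln 102 − 1) + O(ln n).
Numerically ln(102) − 1 ≈ 3.6250.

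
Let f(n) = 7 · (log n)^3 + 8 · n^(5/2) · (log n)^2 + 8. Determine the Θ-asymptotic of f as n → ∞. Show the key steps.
f(n) ∈ Θ(n^(5/2) · (log n)^2)

Compare the terms by growth order. For large n, n^a · (log n)^b dominates n^a' · (log n)^b' iff a > a', or (a = a' and b > b'). Ranking the 3 terms shows the dominant one is 8 · n^(5/2) · (log n)^2. Hence f(n) ∈ Θ(n^(5/2) · (log n)^2).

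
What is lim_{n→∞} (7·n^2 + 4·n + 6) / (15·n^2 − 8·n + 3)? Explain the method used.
lim = 7/15

For large n the leading n^2 terms dominate both numerator and denominator. Dividing top and bottom by n^2, every other term tends to 0, leaving 7/15.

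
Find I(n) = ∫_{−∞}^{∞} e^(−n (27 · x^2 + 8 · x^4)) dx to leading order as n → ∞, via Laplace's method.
I(n) ~ sqrt(π/(27n))

φ(x) = 27 · x^2 + 8 · x^4 has its unique global minimum at x* = 0 (since φ'(x) = 54x + 32x^3 = 0 only at x = 0 for real x with both coefficients positive, and φ → ∞ as |x| → ∞). At x* = 0, φ(0) = 0 and φ''(0) = 54. Laplace's method then gives
  I(n) ~ sqrt(2π / (n · φ''(0))) · e^(−n φ(0)) = sqrt(2π / (54n)) = sqrt(π/(27n)).
The 8 · x^4 term contributes only at subleading order (an O(1/n) relative correction).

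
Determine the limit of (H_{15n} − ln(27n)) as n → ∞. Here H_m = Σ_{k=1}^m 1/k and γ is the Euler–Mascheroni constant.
lim = ln(5/9) + γ

By Euler-Maclaurin, H_m = ln m + γ + O(1/m). So
  H_{15n} − ln(27n) = ln(15n) + γ − ln(27n) + O(1/n)
                       = ln(15/27) + γ + O(1/n).
Hence the limit is ln(15/27) + γ (= ln(5/9)).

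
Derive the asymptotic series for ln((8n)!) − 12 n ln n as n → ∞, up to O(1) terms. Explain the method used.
ln((8n)!) − 12 n ln n = −4 n ln n + 8(ln 8 − 1) n + (1/2) ln(2π·8n) + O(1/n)

Stirling: ln((8n)!) = 8n ln(8n) − 8n + (1/2) ln(2π·8n) + O(1/n).
Expand 8n ln(8n) = 8n (ln n + ln 8) = 8n ln n + 8n ln 8.
Subtract 12n ln n: leading term is (8 − 12) n ln n = −4 n ln n. The next term is 8n ln 8 − 8n = 8(ln 8 − 1) n. Then the (1/2) ln(2π·8n) correction.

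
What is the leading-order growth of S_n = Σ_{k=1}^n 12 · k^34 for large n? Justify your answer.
S_n ~ 12 · n^35 / 35

By integral comparison (Euler-Maclaurin), Σ_{k=1}^n 12 · k^34 = 12 · ∫_0^n x^34 dx + O(n^34) = 12 · n^35/35 + O(n^34). (Equivalently, Faulhaber's formula gives the same leading term.)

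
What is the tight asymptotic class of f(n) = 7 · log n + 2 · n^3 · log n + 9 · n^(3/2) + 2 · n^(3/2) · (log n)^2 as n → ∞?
f(n) ∈ Θ(n^3 · log n)

Compare the terms by growth order. For large n, n^a · (log n)^b dominates n^a' · (log n)^b' iff a > a', or (a = a' and b > b'). Ranking the 4 terms shows the dominant one is 2 · n^3 · log n. Hence f(n) ∈ Θ(n^3 · log n).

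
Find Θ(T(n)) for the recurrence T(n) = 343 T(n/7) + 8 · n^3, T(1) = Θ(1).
T(n) = Θ(n^3 log n)

log_7 343 = 3, and f(n) = 8 · n^3 = Θ(n^(log_7 343)). This is Case 2 of the master theorem: T(n) = Θ(f(n) · log n) = Θ(n^3 log n).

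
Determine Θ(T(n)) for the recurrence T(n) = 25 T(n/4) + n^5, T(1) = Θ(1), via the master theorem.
T(n) = Θ(n^5)

log_4 25 ≈ 2.322. f(n) = n^5 dominates n^(log_4 25) since 5 > 2.322, and the regularity condition a·f(n/b) = 25·(n/4)^5 = (25/1024)·n^5 ≤ c·f(n) holds with c = 25/1024 ≈ 0.0244 < 1. So this is Case 3: T(n) = Θ(f(n)) = Θ(n^5).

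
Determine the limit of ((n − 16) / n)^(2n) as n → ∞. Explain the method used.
lim = e^(−32)

Rewrite as (1 − 16/n)^(2n). By the standard limit (1 + x/n)^n → e^x, we have (1 − 16/n)^n → e^(−16), and raising to the 2nd power gives e^(−32).
More precisely, ln[(1 − 16/n)^(2n)] = 2n · ln(1 − 16/n) = 2n · (-16/n + O(1/n^2)) = -32 + O(1/n) → -32.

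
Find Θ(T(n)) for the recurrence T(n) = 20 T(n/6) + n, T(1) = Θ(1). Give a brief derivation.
T(n) = Θ(n^(log_6 20))

Master theorem: compare f(n) = n to n^(log_6 20) where log_6 20 ≈ 1.672. Since 1 < log_6 20, we have f(n) = O(n^(log_6 20 − ε)) for some ε > 0 — Case 1. Hence T(n) = Θ(n^(log_6 20)).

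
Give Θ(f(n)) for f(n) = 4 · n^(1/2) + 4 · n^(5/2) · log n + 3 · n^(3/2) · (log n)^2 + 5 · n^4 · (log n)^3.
f(n) ∈ Θ(n^4 · (log n)^3)

Compare the terms by growth order. For large n, n^a · (log n)^b dominates n^a' · (log n)^b' iff a > a', or (a = a' and b > b'). Ranking the 4 terms shows the dominant one is 5 · n^4 · (log n)^3. Hence f(n) ∈ Θ(n^4 · (log n)^3).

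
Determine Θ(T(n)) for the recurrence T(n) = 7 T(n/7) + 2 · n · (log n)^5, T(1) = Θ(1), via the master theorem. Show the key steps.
T(n) = Θ(n · (log n)^6)

Here log_7 7 = 1 and f(n) = 2 · n · (log n)^5 = Θ(n^(log_7 7) · (log n)^5). This is the extended Case 2 of the master theorem (f matches the critical exponent up to log factors), giving T(n) = Θ(n^(log_7 7) · (log n)^(5+1)) = Θ(n · (log n)^6).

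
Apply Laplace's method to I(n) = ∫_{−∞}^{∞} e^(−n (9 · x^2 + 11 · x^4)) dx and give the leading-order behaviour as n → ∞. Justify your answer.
I(n) ~ sqrt(π/(9n))

φ(x) = 9 · x^2 + 11 · x^4 has its unique global minimum at x* = 0 (since φ'(x) = 18x + 44x^3 = 0 only at x = 0 for real x with both coefficients positive, and φ → ∞ as |x| → ∞). At x* = 0, φ(0) = 0 and φ''(0) = 18. Laplace's method then gives
  I(n) ~ sqrt(2π / (n · φ''(0))) · e^(−n φ(0)) = sqrt(2π / (18n)) = sqrt(π/(9n)).
The 11 · x^4 term contributes only at subleading order (an O(1/n) relative correction).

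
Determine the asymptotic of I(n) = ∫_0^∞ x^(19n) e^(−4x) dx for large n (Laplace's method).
I(n) ~ (sqrt(2π·19n) / 4) · (19n/(4e))^(19n)

Write the integrand as exp(19n ln x − 4x) and set f(x) = 19n ln x − 4x. Then f'(x) = 19n/x − 4 = 0 at x* = 19n/4, and f''(x*) = −19n/x*^2 = −4^2/(19n). Laplace's method (interior maximum) gives
  I(n) ~ e^(f(x*)) · sqrt(2π / |f''(x*)|)
        = exp(19n ln(19n/4) − 19n) · sqrt(2π · 19n / 4^2)
        = (19n/4)^(19n) e^(−19n) · sqrt(2π·19n) / 4
        = (sqrt(2π·19n) / 4) · (19n/(4e))^(19n).
This matches Γ(19n+1)/4^(19n+1) with Stirling applied to Γ.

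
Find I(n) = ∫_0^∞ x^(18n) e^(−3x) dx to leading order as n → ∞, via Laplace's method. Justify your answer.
I(n) ~ (sqrt(2π·18n) / 3) · (18n/(3e))^(18n)

Write the integrand as exp(18n ln x − 3x) and set f(x) = 18n ln x − 3x. Then f'(x) = 18n/x − 3 = 0 at x* = 18n/3, and f''(x*) = −18n/x*^2 = −3^2/(18n). Laplace's method (interior maximum) gives
  I(n) ~ e^(f(x*)) · sqrt(2π / |f''(x*)|)
        = exp(18n ln(18n/3) − 18n) · sqrt(2π · 18n / 3^2)
        = (18n/3)^(18n) e^(−18n) · sqrt(2π·18n) / 3
        = (sqrt(2π·18n) / 3) · (18n/(3e))^(18n).
This matches Γ(18n+1)/3^(18n+1) with Stirling applied to Γ.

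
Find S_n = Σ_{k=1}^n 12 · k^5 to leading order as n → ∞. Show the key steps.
S_n ~ 2 · n^6

By integral comparison (Euler-Maclaurin), Σ_{k=1}^n 12 · k^5 = 12 · ∫_0^n x^5 dx + O(n^5) = 12 · n^6/6 = 2 · n^6 + O(n^5). (Equivalently, Faulhaber's formula gives the same leading term.)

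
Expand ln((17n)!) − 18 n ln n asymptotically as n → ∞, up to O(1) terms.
ln((17n)!) − 18 n ln n = −n ln n + 17(ln 17 − 1) n + (1/2) ln(2π·17n) + O(1/n)

Stirling: ln((17n)!) = 17n ln(17n) − 17n + (1/2) ln(2π·17n) + O(1/n).
Expand 17n ln(17n) = 17n (ln n + ln 17) = 17n ln n + 17n ln 17.
Subtract 18n ln n: leading term is (17 − 18) n ln n = −n ln n. The next term is 17n ln 17 − 17n = 17(ln 17 − 1) n. Then the (1/2) ln(2π·17n) correction.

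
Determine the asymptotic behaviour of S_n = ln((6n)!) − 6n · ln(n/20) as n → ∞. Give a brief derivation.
S_n ~ 6n · (ln 120 − 1) + O(ln n)

Stirling: ln((6n)!) = 6n ln(6n) − 6n + O(ln n).
  S_n = 6n ln(6n) − 6n − 6n ln(n/20) + O(ln n)
      = 6n ln(6n) − 6n ln n + 6n ln 20 − 6n + O(ln n)
      = 6n ln 6 + 6n ln 20 − 6n + O(ln n)
      = 6n (ln 120 − 1) + O(ln n).
Numerically ln(120) − 1 ≈ 3.7875.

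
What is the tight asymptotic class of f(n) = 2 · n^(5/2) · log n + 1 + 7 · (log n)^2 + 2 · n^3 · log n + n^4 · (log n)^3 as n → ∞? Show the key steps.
f(n) ∈ Θ(n^4 · (log n)^3)

Compare the terms by growth order. For large n, n^a · (log n)^b dominates n^a' · (log n)^b' iff a > a', or (a = a' and b > b'). Ranking the 5 terms shows the dominant one is n^4 · (log n)^3. Hence f(n) ∈ Θ(n^4 · (log n)^3).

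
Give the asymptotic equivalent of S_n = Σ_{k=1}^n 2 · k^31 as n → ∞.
S_n ~ n^32 / 16

By integral comparison (Euler-Maclaurin), Σ_{k=1}^n 2 · k^31 = 2 · ∫_0^n x^31 dx + O(n^31) = 2 · n^32/32 = n^32 / 16 + O(n^31). (Equivalently, Faulhaber's formula gives the same leading term.)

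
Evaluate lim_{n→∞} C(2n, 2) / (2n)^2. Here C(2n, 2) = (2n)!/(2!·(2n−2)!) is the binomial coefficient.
lim = 1/2! = 1/2

With N = 2n → ∞: C(N, 2) / N^2 = [N(N−1)…(N−1)] / (2! · N^2) = (1/2!) · 1 · (1 − 1/(2n)). Each factor → 1 as N → ∞, so the limit is 1/2! = 1/2.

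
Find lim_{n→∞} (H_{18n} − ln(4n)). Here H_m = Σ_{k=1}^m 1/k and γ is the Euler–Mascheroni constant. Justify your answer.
lim = ln(9/2) + γ

By Euler-Maclaurin, H_m = ln m + γ + O(1/m). So
  H_{18n} − ln(4n) = ln(18n) + γ − ln(4n) + O(1/n)
                       = ln(18/4) + γ + O(1/n).
Hence the limit is ln(18/4) + γ (= ln(9/2)).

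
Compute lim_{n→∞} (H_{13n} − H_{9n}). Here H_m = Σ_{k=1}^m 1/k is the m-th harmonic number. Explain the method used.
lim = ln(13/9)

Euler-Maclaurin gives H_m = ln m + γ + 1/(2m) + O(1/m^2). The γ and O(1/m) terms cancel in the difference:
  H_{13n} − H_{9n} = ln(13n) − ln(9n) + O(1/n) = ln(13/9) + O(1/n).
Hence the limit is ln(13/9).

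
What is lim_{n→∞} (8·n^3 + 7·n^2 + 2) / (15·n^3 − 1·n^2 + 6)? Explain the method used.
lim = 8/15

For large n the leading n^3 terms dominate both numerator and denominator. Dividing top and bottom by n^3, every other term tends to 0, leaving 8/15.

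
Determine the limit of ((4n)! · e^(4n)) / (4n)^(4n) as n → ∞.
lim = ∞

Stirling: (4n)! ~ sqrt(2π·4n) · (4n/e)^(4n). Hence
  (4n)! · e^(4n) / (4n)^(4n) ~ sqrt(2π·4n) = sqrt(2π·4) · sqrt(n) → ∞.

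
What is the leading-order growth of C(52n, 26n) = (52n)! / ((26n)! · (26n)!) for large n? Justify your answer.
C(52n, 26n) ~ (4)^(26n) · sqrt(1/(π·26n))

Write N = 26n. Apply Stirling to each factorial:
  (2N)! ~ sqrt(2π·2N) · (2N/e)^(2N),
  N! ~ sqrt(2π N) · (N/e)^N,
  (1N)! ~ sqrt(2π·1N) · (1N/e)^(1N).
The exponential factors combine to (2N)^(2N) / (N^N · (1N)^(1N)) = 2^(2N)/1^(1N) = (2^2/1^1)^N = (4)^N.
The square-root prefactors combine to sqrt(2π·2N) / (sqrt(2π N)·sqrt(2π·1N)) = sqrt(2 / (2π·1·N)) = sqrt(1/(π·26n)).
Substituting N = 26n: C(52n, 26n) ~ (4)^(26n) · sqrt(1/(π·26n)).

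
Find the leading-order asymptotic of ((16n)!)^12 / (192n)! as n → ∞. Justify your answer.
((16n)!)^12/(192n)! ~ ((2π·16n)^(11/2) / sqrt(12)) · 12^(−12·16n)  →  0

Write N = 16n. Stirling: N! ~ sqrt(2π N)(N/e)^N and (12N)! ~ sqrt(2π·12N)·(12N/e)^(12N).
  (N!)^12/(12N)! ~ (2π N)^(12/2) (N/e)^(12N) / [sqrt(2π·12N) (12N/e)^(12N)]
     = (2π N)^(12/2) / sqrt(2π·12N) · (N/(12N))^(12N)
     = (2π N)^((12−1)/2) / sqrt(12) · 12^(−12N).
Since 12^12 > 1, the factor 12^(−12N) decays exponentially, so the ratio → 0. Substituting N = 16n gives the stated form.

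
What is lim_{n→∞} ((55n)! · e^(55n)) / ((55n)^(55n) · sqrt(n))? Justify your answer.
lim = sqrt(2π·55)

Stirling: (55n)! ~ sqrt(2π·55n) · (55n/e)^(55n). Hence
  (55n)! · e^(55n) / (55n)^(55n) ~ sqrt(2π·55n).
Dividing by sqrt(n): sqrt(2π·55n) / sqrt(n) = sqrt(2π·55) · n^((1−1)/2), so the limit is sqrt(2π·55).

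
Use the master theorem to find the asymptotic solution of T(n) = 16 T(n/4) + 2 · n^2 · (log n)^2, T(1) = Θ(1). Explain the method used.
T(n) = Θ(n^2 · (log n)^3)

Here log_4 16 = 2 and f(n) = 2 · n^2 · (log n)^2 = Θ(n^(log_4 16) · (log n)^2). This is the extended Case 2 of the master theorem (f matches the critical exponent up to log factors), giving T(n) = Θ(n^(log_4 16) · (log n)^(2+1)) = Θ(n^2 · (log n)^3).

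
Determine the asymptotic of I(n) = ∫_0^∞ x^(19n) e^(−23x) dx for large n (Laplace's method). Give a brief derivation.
I(n) ~ (sqrt(2π·19n) / 23) · (19n/(23e))^(19n)

Write the integrand as exp(19n ln x − 23x) and set f(x) = 19n ln x − 23x. Then f'(x) = 19n/x − 23 = 0 at x* = 19n/23, and f''(x*) = −19n/x*^2 = −23^2/(19n). Laplace's method (interior maximum) gives
  I(n) ~ e^(f(x*)) · sqrt(2π / |f''(x*)|)
        = exp(19n ln(19n/23) − 19n) · sqrt(2π · 19n / 23^2)
        = (19n/23)^(19n) e^(−19n) · sqrt(2π·19n) / 23
        = (sqrt(2π·19n) / 23) · (19n/(23e))^(19n).
This matches Γ(19n+1)/23^(19n+1) with Stirling applied to Γ.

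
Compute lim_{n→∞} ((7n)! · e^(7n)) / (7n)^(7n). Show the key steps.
lim = ∞

Stirling: (7n)! ~ sqrt(2π·7n) · (7n/e)^(7n). Hence
  (7n)! · e^(7n) / (7n)^(7n) ~ sqrt(2π·7n) = sqrt(2π·7) · sqrt(n) → ∞.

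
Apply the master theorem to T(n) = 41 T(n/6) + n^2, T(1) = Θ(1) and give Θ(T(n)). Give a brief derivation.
T(n) = Θ(n^(log_6 41))

Master theorem: compare f(n) = n^2 to n^(log_6 41) where log_6 41 ≈ 2.073. Since 2 < log_6 41, we have f(n) = O(n^(log_6 41 − ε)) for some ε > 0 — Case 1. Hence T(n) = Θ(n^(log_6 41)).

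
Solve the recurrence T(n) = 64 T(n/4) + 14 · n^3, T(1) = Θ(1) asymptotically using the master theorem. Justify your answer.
T(n) = Θ(n^3 log n)

log_4 64 = 3, and f(n) = 14 · n^3 = Θ(n^(log_4 64)). This is Case 2 of the master theorem: T(n) = Θ(f(n) · log n) = Θ(n^3 log n).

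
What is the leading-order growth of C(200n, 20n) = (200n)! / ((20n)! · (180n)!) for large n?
C(200n, 20n) ~ (10000000000/387420489)^(20n) · sqrt(5/(9π·20n))

Write N = 20n. Apply Stirling to each factorial:
  (10N)! ~ sqrt(2π·10N) · (10N/e)^(10N),
  N! ~ sqrt(2π N) · (N/e)^N,
  (9N)! ~ sqrt(2π·9N) · (9N/e)^(9N).
The exponential factors combine to (10N)^(10N) / (N^N · (9N)^(9N)) = 10^(10N)/9^(9N) = (10^10/9^9)^N = (10000000000/387420489)^N.
The square-root prefactors combine to sqrt(2π·10N) / (sqrt(2π N)·sqrt(2π·9N)) = sqrt(10 / (2π·9·N)) = sqrt(5/(9π·20n)).
Substituting N = 20n: C(200n, 20n) ~ (10000000000/387420489)^(20n) · sqrt(5/(9π·20n)).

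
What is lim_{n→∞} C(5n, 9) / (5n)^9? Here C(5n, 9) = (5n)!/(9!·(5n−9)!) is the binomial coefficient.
lim = 1/9! = 1/362880

With N = 5n → ∞: C(N, 9) / N^9 = [N(N−1)…(N−8)] / (9! · N^9) = (1/9!) · 1 · (1 − 1/(5n)) · … · (1 − 8/(5n)). Each factor → 1 as N → ∞, so the limit is 1/9! = 1/362880.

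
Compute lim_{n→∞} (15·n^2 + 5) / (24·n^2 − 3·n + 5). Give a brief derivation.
lim = 15/24 = 5/8

For large n the leading n^2 terms dominate both numerator and denominator. Dividing top and bottom by n^2, every other term tends to 0, leaving 15/24 = 5/8.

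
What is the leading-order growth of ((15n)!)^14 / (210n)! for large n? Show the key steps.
((15n)!)^14/(210n)! ~ ((2π·15n)^(13/2) / sqrt(14)) · 14^(−14·15n)  →  0

Write N = 15n. Stirling: N! ~ sqrt(2π N)(N/e)^N and (14N)! ~ sqrt(2π·14N)·(14N/e)^(14N).
  (N!)^14/(14N)! ~ (2π N)^(14/2) (N/e)^(14N) / [sqrt(2π·14N) (14N/e)^(14N)]
     = (2π N)^(14/2) / sqrt(2π·14N) · (N/(14N))^(14N)
     = (2π N)^((14−1)/2) / sqrt(14) · 14^(−14N).
Since 14^14 > 1, the factor 14^(−14N) decays exponentially, so the ratio → 0. Substituting N = 15n gives the stated form.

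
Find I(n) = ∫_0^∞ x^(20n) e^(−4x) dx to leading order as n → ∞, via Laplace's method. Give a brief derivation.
I(n) ~ (sqrt(2π·20n) / 4) · (20n/(4e))^(20n)

Write the integrand as exp(20n ln x − 4x) and set f(x) = 20n ln x − 4x. Then f'(x) = 20n/x − 4 = 0 at x* = 20n/4, and f''(x*) = −20n/x*^2 = −4^2/(20n). Laplace's method (interior maximum) gives
  I(n) ~ e^(f(x*)) · sqrt(2π / |f''(x*)|)
        = exp(20n ln(20n/4) − 20n) · sqrt(2π · 20n / 4^2)
        = (20n/4)^(20n) e^(−20n) · sqrt(2π·20n) / 4
        = (sqrt(2π·20n) / 4) · (20n/(4e))^(20n).
This matches Γ(20n+1)/4^(20n+1) with Stirling applied to Γ.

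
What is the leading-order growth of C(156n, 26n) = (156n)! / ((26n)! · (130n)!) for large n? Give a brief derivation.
C(156n, 26n) ~ (46656/3125)^(26n) · sqrt(3/(5π·26n))

Write N = 26n. Apply Stirling to each factorial:
  (6N)! ~ sqrt(2π·6N) · (6N/e)^(6N),
  N! ~ sqrt(2π N) · (N/e)^N,
  (5N)! ~ sqrt(2π·5N) · (5N/e)^(5N).
The exponential factors combine to (6N)^(6N) / (N^N · (5N)^(5N)) = 6^(6N)/5^(5N) = (6^6/5^5)^N = (46656/3125)^N.
The square-root prefactors combine to sqrt(2π·6N) / (sqrt(2π N)·sqrt(2π·5N)) = sqrt(6 / (2π·5·N)) = sqrt(3/(5π·26n)).
Substituting N = 26n: C(156n, 26n) ~ (46656/3125)^(26n) · sqrt(3/(5π·26n)).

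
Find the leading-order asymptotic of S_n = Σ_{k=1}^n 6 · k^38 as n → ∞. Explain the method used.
S_n ~ 2 · n^39 / 13

By integral comparison (Euler-Maclaurin), Σ_{k=1}^n 6 · k^38 = 6 · ∫_0^n x^38 dx + O(n^38) = 6 · n^39/39 = 2 · n^39 / 13 + O(n^38). (Equivalently, Faulhaber's formula gives the same leading term.)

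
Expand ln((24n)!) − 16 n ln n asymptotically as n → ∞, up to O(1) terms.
ln((24n)!) − 16 n ln n = 8 n ln n + 24(ln 24 − 1) n + (1/2) ln(2π·24n) + O(1/n)

Stirling: ln((24n)!) = 24n ln(24n) − 24n + (1/2) ln(2π·24n) + O(1/n).
Expand 24n ln(24n) = 24n (ln n + ln 24) = 24n ln n + 24n ln 24.
Subtract 16n ln n: leading term is (24 − 16) n ln n = 8 n ln n. The next term is 24n ln 24 − 24n = 24(ln 24 − 1) n. Then the (1/2) ln(2π·24n) correction.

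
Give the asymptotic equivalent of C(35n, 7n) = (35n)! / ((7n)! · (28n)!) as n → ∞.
C(35n, 7n) ~ (3125/256)^(7n) · sqrt(5/(8π·7n))

Write N = 7n. Apply Stirling to each factorial:
  (5N)! ~ sqrt(2π·5N) · (5N/e)^(5N),
  N! ~ sqrt(2π N) · (N/e)^N,
  (4N)! ~ sqrt(2π·4N) · (4N/e)^(4N).
The exponential factors combine to (5N)^(5N) / (N^N · (4N)^(4N)) = 5^(5N)/4^(4N) = (5^5/4^4)^N = (3125/256)^N.
The square-root prefactors combine to sqrt(2π·5N) / (sqrt(2π N)·sqrt(2π·4N)) = sqrt(5 / (2π·4·N)) = sqrt(5/(8π·7n)).
Substituting N = 7n: C(35n, 7n) ~ (3125/256)^(7n) · sqrt(5/(8π·7n)).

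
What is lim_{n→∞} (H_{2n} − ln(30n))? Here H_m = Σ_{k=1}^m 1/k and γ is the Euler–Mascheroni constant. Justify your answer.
lim = −ln 15 + γ

By Euler-Maclaurin, H_m = ln m + γ + O(1/m). So
  H_{2n} − ln(30n) = ln(2n) + γ − ln(30n) + O(1/n)
                       = ln(2/30) + γ + O(1/n).
Hence the limit is ln(2/30) + γ (= −ln 15).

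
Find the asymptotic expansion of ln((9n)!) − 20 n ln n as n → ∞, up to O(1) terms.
ln((9n)!) − 20 n ln n = −11 n ln n + 9(ln 9 − 1) n + (1/2) ln(2π·9n) + O(1/n)

Stirling: ln((9n)!) = 9n ln(9n) − 9n + (1/2) ln(2π·9n) + O(1/n).
Expand 9n ln(9n) = 9n (ln n + ln 9) = 9n ln n + 9n ln 9.
Subtract 20n ln n: leading term is (9 − 20) n ln n = −11 n ln n. The next term is 9n ln 9 − 9n = 9(ln 9 − 1) n. Then the (1/2) ln(2π·9n) correction.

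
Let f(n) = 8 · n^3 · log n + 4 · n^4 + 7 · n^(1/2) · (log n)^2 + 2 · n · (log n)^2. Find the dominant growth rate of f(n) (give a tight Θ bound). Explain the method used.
f(n) ∈ Θ(n^4)

Compare the terms by growth order. For large n, n^a · (log n)^b dominates n^a' · (log n)^b' iff a > a', or (a = a' and b > b'). Ranking the 4 terms shows the dominant one is 4 · n^4. Hence f(n) ∈ Θ(n^4).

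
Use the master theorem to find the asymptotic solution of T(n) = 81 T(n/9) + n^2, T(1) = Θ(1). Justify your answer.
T(n) = Θ(n^2 log n)

log_9 81 = 2, and f(n) = n^2 = Θ(n^(log_9 81)). This is Case 2 of the master theorem: T(n) = Θ(f(n) · log n) = Θ(n^2 log n).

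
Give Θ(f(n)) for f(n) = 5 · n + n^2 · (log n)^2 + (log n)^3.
f(n) ∈ Θ(n^2 · (log n)^2)

Compare the terms by growth order. For large n, n^a · (log n)^b dominates n^a' · (log n)^b' iff a > a', or (a = a' and b > b'). Ranking the 3 terms shows the dominant one is n^2 · (log n)^2. Hence f(n) ∈ Θ(n^2 · (log n)^2).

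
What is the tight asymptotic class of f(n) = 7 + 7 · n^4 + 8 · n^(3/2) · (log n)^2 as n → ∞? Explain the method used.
f(n) ∈ Θ(n^4)

Compare the terms by growth order. For large n, n^a · (log n)^b dominates n^a' · (log n)^b' iff a > a', or (a = a' and b > b'). Ranking the 3 terms shows the dominant one is 7 · n^4. Hence f(n) ∈ Θ(n^4).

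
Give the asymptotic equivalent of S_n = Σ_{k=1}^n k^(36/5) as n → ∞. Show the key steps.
S_n ~ (5/41) · n^(41/5)

Integral comparison: Σ_{k=1}^n k^(36/5) = ∫_0^n x^(36/5) dx + O(n^(36/5)). The integral is n^(1 + 36/5) / (1 + 36/5) = n^((36+5)/5) / ((36+5)/5) = (5/41) · n^(41/5).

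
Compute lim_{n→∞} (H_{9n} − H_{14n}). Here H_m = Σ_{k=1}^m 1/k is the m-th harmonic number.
lim = ln(9/14)

Euler-Maclaurin gives H_m = ln m + γ + 1/(2m) + O(1/m^2). The γ and O(1/m) terms cancel in the difference:
  H_{9n} − H_{14n} = ln(9n) − ln(14n) + O(1/n) = ln(9/14) + O(1/n).
Hence the limit is ln(9/14).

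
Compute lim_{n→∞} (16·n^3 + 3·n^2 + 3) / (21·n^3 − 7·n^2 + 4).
lim = 16/21

For large n the leading n^3 terms dominate both numerator and denominator. Dividing top and bottom by n^3, every other term tends to 0, leaving 16/21.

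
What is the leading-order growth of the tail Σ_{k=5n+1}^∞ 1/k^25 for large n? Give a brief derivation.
Σ_{k>5n} 1/k^25 ~ 1/(24 · (5n)^24)

Compare to the integral: ∫_{5n}^∞ x^(−25) dx = [−x^(−24)/24]_{5n}^∞ = 1/((25−1)·(5n)^24). Euler-Maclaurin then gives
  Σ_{k>5n} 1/k^25 = ∫_{5n}^∞ dx/x^25 − 1/(2·(5n)^25) + O(1/(5n)^26).
(Equivalently this is ζ(25) − Σ_{k≤5n} 1/k^25.)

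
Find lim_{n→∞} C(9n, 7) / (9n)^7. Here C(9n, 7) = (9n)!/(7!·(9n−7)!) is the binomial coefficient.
lim = 1/7! = 1/5040

With N = 9n → ∞: C(N, 7) / N^7 = [N(N−1)…(N−6)] / (7! · N^7) = (1/7!) · 1 · (1 − 1/(9n)) · … · (1 − 6/(9n)). Each factor → 1 as N → ∞, so the limit is 1/7! = 1/5040.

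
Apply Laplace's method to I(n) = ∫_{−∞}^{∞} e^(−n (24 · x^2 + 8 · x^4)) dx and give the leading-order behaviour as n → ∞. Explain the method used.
I(n) ~ sqrt(π/(24n))

φ(x) = 24 · x^2 + 8 · x^4 has its unique global minimum at x* = 0 (since φ'(x) = 48x + 32x^3 = 0 only at x = 0 for real x with both coefficients positive, and φ → ∞ as |x| → ∞). At x* = 0, φ(0) = 0 and φ''(0) = 48. Laplace's method then gives
  I(n) ~ sqrt(2π / (n · φ''(0))) · e^(−n φ(0)) = sqrt(2π / (48n)) = sqrt(π/(24n)).
The 8 · x^4 term contributes only at subleading order (an O(1/n) relative correction).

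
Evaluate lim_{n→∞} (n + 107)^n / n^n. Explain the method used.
lim = e^107

Rewrite as (1 + 107/n)^(n). By the standard limit (1 + x/n)^n → e^x, we have (1 + 107/n)^n → e^107, and raising to the 1st power gives e^107.
More precisely, ln[(1 + 107/n)^(n)] = n · ln(1 + 107/n) = n · (107/n + O(1/n^2)) = 107 + O(1/n) → 107.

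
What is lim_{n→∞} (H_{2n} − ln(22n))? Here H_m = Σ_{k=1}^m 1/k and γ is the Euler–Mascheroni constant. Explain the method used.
lim = −ln 11 + γ

By Euler-Maclaurin, H_m = ln m + γ + O(1/m). So
  H_{2n} − ln(22n) = ln(2n) + γ − ln(22n) + O(1/n)
                       = ln(2/22) + γ + O(1/n).
Hence the limit is ln(2/22) + γ (= −ln 11).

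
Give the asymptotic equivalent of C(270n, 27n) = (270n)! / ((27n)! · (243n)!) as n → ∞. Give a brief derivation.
C(270n, 27n) ~ (10000000000/387420489)^(27n) · sqrt(5/(9π·27n))

Write N = 27n. Apply Stirling to each factorial:
  (10N)! ~ sqrt(2π·10N) · (10N/e)^(10N),
  N! ~ sqrt(2π N) · (N/e)^N,
  (9N)! ~ sqrt(2π·9N) · (9N/e)^(9N).
The exponential factors combine to (10N)^(10N) / (N^N · (9N)^(9N)) = 10^(10N)/9^(9N) = (10^10/9^9)^N = (10000000000/387420489)^N.
The square-root prefactors combine to sqrt(2π·10N) / (sqrt(2π N)·sqrt(2π·9N)) = sqrt(10 / (2π·9·N)) = sqrt(5/(9π·27n)).
Substituting N = 27n: C(270n, 27n) ~ (10000000000/387420489)^(27n) · sqrt(5/(9π·27n)).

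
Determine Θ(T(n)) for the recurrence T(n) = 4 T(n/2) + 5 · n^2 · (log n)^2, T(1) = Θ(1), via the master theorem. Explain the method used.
T(n) = Θ(n^2 · (log n)^3)

Here log_2 4 = 2 and f(n) = 5 · n^2 · (log n)^2 = Θ(n^(log_2 4) · (log n)^2). This is the extended Case 2 of the master theorem (f matches the critical exponent up to log factors), giving T(n) = Θ(n^(log_2 4) · (log n)^(2+1)) = Θ(n^2 · (log n)^3).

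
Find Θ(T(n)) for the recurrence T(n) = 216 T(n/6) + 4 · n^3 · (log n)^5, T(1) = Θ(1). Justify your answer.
T(n) = Θ(n^3 · (log n)^6)

Here log_6 216 = 3 and f(n) = 4 · n^3 · (log n)^5 = Θ(n^(log_6 216) · (log n)^5). This is the extended Case 2 of the master theorem (f matches the critical exponent up to log factors), giving T(n) = Θ(n^(log_6 216) · (log n)^(5+1)) = Θ(n^3 · (log n)^6).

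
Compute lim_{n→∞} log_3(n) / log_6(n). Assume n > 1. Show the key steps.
lim = ln(6) / ln(3) = log_3(6)

Change of base: log_3(n) = ln n / ln 3 and log_6(n) = ln n / ln 6. The ratio is (ln n / ln 3) · (ln 6 / ln n) = ln 6 / ln 3, a constant independent of n. So the limit is ln 6 / ln 3 = log_3(6).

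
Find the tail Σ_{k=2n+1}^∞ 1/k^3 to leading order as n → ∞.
Σ_{k>2n} 1/k^3 ~ 1/(2 · (2n)^2)

Compare to the integral: ∫_{2n}^∞ x^(−3) dx = [−x^(−2)/2]_{2n}^∞ = 1/((3−1)·(2n)^2). Euler-Maclaurin then gives
  Σ_{k>2n} 1/k^3 = ∫_{2n}^∞ dx/x^3 − 1/(2·(2n)^3) + O(1/(2n)^4).
(Equivalently this is ζ(3) − Σ_{k≤2n} 1/k^3.)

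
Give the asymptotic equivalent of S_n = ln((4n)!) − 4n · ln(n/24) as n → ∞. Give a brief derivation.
S_n ~ 4n · (ln 96 − 1) + O(ln n)

Stirling: ln((4n)!) = 4n ln(4n) − 4n + O(ln n).
  S_n = 4n ln(4n) − 4n − 4n ln(n/24) + O(ln n)
      = 4n ln(4n) − 4n ln n + 4n ln 24 − 4n + O(ln n)
      = 4n ln 4 + 4n ln 24 − 4n + O(ln n)
      = 4n (ln 96 − 1) + O(ln n).
Numerically ln(96) − 1 ≈ 3.5643.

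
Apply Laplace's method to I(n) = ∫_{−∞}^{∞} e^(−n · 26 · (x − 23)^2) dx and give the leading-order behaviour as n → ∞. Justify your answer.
I(n) = sqrt(π/(26n))

Here φ(x) = 26 · (x − 23)^2 has its unique minimum at x* = 23 with φ(x*) = 0 and φ''(x*) = 52. Laplace's method gives
  I(n) ~ e^(−n φ(x*)) · sqrt(2π / (n · φ''(x*))) = sqrt(2π / (52n)) = sqrt(π/(26n)).
This is exact: substituting u = (x − 23)·sqrt(26n) gives I(n) = (1/sqrt(26n)) ∫_{−∞}^{∞} e^(−u^2) du = sqrt(π/(26n)).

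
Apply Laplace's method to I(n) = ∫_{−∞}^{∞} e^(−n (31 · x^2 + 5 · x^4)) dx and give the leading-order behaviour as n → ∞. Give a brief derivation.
I(n) ~ sqrt(π/(31n))

φ(x) = 31 · x^2 + 5 · x^4 has its unique global minimum at x* = 0 (since φ'(x) = 62x + 20x^3 = 0 only at x = 0 for real x with both coefficients positive, and φ → ∞ as |x| → ∞). At x* = 0, φ(0) = 0 and φ''(0) = 62. Laplace's method then gives
  I(n) ~ sqrt(2π / (n · φ''(0))) · e^(−n φ(0)) = sqrt(2π / (62n)) = sqrt(π/(31n)).
The 5 · x^4 term contributes only at subleading order (an O(1/n) relative correction).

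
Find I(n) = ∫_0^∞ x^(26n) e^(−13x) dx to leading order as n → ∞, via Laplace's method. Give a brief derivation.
I(n) ~ (sqrt(2π·26n) / 13) · (26n/(13e))^(26n)

Write the integrand as exp(26n ln x − 13x) and set f(x) = 26n ln x − 13x. Then f'(x) = 26n/x − 13 = 0 at x* = 26n/13, and f''(x*) = −26n/x*^2 = −13^2/(26n). Laplace's method (interior maximum) gives
  I(n) ~ e^(f(x*)) · sqrt(2π / |f''(x*)|)
        = exp(26n ln(26n/13) − 26n) · sqrt(2π · 26n / 13^2)
        = (26n/13)^(26n) e^(−26n) · sqrt(2π·26n) / 13
        = (sqrt(2π·26n) / 13) · (26n/(13e))^(26n).
This matches Γ(26n+1)/13^(26n+1) with Stirling applied to Γ.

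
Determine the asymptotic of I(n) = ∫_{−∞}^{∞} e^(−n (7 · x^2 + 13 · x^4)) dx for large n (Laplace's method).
I(n) ~ sqrt(π/(7n))

φ(x) = 7 · x^2 + 13 · x^4 has its unique global minimum at x* = 0 (since φ'(x) = 14x + 52x^3 = 0 only at x = 0 for real x with both coefficients positive, and φ → ∞ as |x| → ∞). At x* = 0, φ(0) = 0 and φ''(0) = 14. Laplace's method then gives
  I(n) ~ sqrt(2π / (n · φ''(0))) · e^(−n φ(0)) = sqrt(2π / (14n)) = sqrt(π/(7n)).
The 13 · x^4 term contributes only at subleading order (an O(1/n) relative correction).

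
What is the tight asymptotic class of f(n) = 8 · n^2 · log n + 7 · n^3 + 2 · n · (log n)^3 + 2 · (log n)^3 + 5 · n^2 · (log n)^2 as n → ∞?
f(n) ∈ Θ(n^3)

Compare the terms by growth order. For large n, n^a · (log n)^b dominates n^a' · (log n)^b' iff a > a', or (a = a' and b > b'). Ranking the 5 terms shows the dominant one is 7 · n^3. Hence f(n) ∈ Θ(n^3).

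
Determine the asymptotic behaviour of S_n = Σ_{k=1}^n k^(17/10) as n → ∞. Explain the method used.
S_n ~ (10/27) · n^(27/10)

Integral comparison: Σ_{k=1}^n k^(17/10) = ∫_0^n x^(17/10) dx + O(n^(17/10)). The integral is n^(1 + 17/10) / (1 + 17/10) = n^((17+10)/10) / ((17+10)/10) = (10/27) · n^(27/10).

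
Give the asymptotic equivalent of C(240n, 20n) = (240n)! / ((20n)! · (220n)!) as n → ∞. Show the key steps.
C(240n, 20n) ~ (8916100448256/285311670611)^(20n) · sqrt(6/(11π·20n))

Write N = 20n. Apply Stirling to each factorial:
  (12N)! ~ sqrt(2π·12N) · (12N/e)^(12N),
  N! ~ sqrt(2π N) · (N/e)^N,
  (11N)! ~ sqrt(2π·11N) · (11N/e)^(11N).
The exponential factors combine to (12N)^(12N) / (N^N · (11N)^(11N)) = 12^(12N)/11^(11N) = (12^12/11^11)^N = (8916100448256/285311670611)^N.
The square-root prefactors combine to sqrt(2π·12N) / (sqrt(2π N)·sqrt(2π·11N)) = sqrt(12 / (2π·11·N)) = sqrt(6/(11π·20n)).
Substituting N = 20n: C(240n, 20n) ~ (8916100448256/285311670611)^(20n) · sqrt(6/(11π·20n)).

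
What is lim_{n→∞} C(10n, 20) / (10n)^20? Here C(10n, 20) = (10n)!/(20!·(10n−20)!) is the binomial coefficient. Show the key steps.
lim = 1/20! = 1/2432902008176640000

With N = 10n → ∞: C(N, 20) / N^20 = [N(N−1)…(N−19)] / (20! · N^20) = (1/20!) · 1 · (1 − 1/(10n)) · … · (1 − 19/(10n)). Each factor → 1 as N → ∞, so the limit is 1/20! = 1/2432902008176640000.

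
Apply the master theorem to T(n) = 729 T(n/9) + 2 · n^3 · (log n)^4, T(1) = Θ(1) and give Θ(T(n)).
T(n) = Θ(n^3 · (log n)^5)

Here log_9 729 = 3 and f(n) = 2 · n^3 · (log n)^4 = Θ(n^(log_9 729) · (log n)^4). This is the extended Case 2 of the master theorem (f matches the critical exponent up to log factors), giving T(n) = Θ(n^(log_9 729) · (log n)^(4+1)) = Θ(n^3 · (log n)^5).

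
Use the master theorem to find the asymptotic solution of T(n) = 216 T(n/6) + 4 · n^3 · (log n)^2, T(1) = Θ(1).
T(n) = Θ(n^3 · (log n)^3)

Here log_6 216 = 3 and f(n) = 4 · n^3 · (log n)^2 = Θ(n^(log_6 216) · (log n)^2). This is the extended Case 2 of the master theorem (f matches the critical exponent up to log factors), giving T(n) = Θ(n^(log_6 216) · (log n)^(2+1)) = Θ(n^3 · (log n)^3).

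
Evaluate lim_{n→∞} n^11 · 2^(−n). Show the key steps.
lim = 0

Exponentials with base > 1 dominate every fixed polynomial: for any fixed c, n^c / 2^n → 0 as n → ∞ (e.g. by the ratio test, or by writing 2^n = e^(n ln 2) and noting e^(n ln 2) / n^c → ∞). Hence n^11 · 2^(−n) = n^11 / 2^n → 0.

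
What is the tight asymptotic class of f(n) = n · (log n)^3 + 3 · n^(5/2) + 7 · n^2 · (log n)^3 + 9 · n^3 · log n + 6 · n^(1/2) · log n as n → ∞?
f(n) ∈ Θ(n^3 · log n)

Compare the terms by growth order. For large n, n^a · (log n)^b dominates n^a' · (log n)^b' iff a > a', or (a = a' and b > b'). Ranking the 5 terms shows the dominant one is 9 · n^3 · log n. Hence f(n) ∈ Θ(n^3 · log n).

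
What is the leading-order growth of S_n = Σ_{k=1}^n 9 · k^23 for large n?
S_n ~ 3 · n^24 / 8

By integral comparison (Euler-Maclaurin), Σ_{k=1}^n 9 · k^23 = 9 · ∫_0^n x^23 dx + O(n^23) = 9 · n^24/24 = 3 · n^24 / 8 + O(n^23). (Equivalently, Faulhaber's formula gives the same leading term.)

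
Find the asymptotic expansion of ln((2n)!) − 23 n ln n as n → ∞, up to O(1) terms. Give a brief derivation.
ln((2n)!) − 23 n ln n = −21 n ln n + 2(ln 2 − 1) n + (1/2) ln(2π·2n) + O(1/n)

Stirling: ln((2n)!) = 2n ln(2n) − 2n + (1/2) ln(2π·2n) + O(1/n).
Expand 2n ln(2n) = 2n (ln n + ln 2) = 2n ln n + 2n ln 2.
Subtract 23n ln n: leading term is (2 − 23) n ln n = −21 n ln n. The next term is 2n ln 2 − 2n = 2(ln 2 − 1) n. Then the (1/2) ln(2π·2n) correction.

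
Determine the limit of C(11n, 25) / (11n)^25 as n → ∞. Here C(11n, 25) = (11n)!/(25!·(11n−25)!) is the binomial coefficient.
lim = 1/25! = 1/15511210043330985984000000

With N = 11n → ∞: C(N, 25) / N^25 = [N(N−1)…(N−24)] / (25! · N^25) = (1/25!) · 1 · (1 − 1/(11n)) · … · (1 − 24/(11n)). Each factor → 1 as N → ∞, so the limit is 1/25! = 1/15511210043330985984000000.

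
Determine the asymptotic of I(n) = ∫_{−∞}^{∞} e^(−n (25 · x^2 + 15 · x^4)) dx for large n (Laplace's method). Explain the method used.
I(n) ~ sqrt(π/(25n))

φ(x) = 25 · x^2 + 15 · x^4 has its unique global minimum at x* = 0 (since φ'(x) = 50x + 60x^3 = 0 only at x = 0 for real x with both coefficients positive, and φ → ∞ as |x| → ∞). At x* = 0, φ(0) = 0 and φ''(0) = 50. Laplace's method then gives
  I(n) ~ sqrt(2π / (n · φ''(0))) · e^(−n φ(0)) = sqrt(2π / (50n)) = sqrt(π/(25n)).
The 15 · x^4 term contributes only at subleading order (an O(1/n) relative correction).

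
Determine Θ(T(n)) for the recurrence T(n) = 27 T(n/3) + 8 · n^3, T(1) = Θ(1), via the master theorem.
T(n) = Θ(n^3 log n)

log_3 27 = 3, and f(n) = 8 · n^3 = Θ(n^(log_3 27)). This is Case 2 of the master theorem: T(n) = Θ(f(n) · log n) = Θ(n^3 log n).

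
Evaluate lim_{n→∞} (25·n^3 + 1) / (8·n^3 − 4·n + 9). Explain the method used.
lim = 25/8

For large n the leading n^3 terms dominate both numerator and denominator. Dividing top and bottom by n^3, every other term tends to 0, leaving 25/8.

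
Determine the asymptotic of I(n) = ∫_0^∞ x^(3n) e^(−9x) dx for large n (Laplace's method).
I(n) ~ (sqrt(2π·3n) / 9) · (3n/(9e))^(3n)

Write the integrand as exp(3n ln x − 9x) and set f(x) = 3n ln x − 9x. Then f'(x) = 3n/x − 9 = 0 at x* = 3n/9, and f''(x*) = −3n/x*^2 = −9^2/(3n). Laplace's method (interior maximum) gives
  I(n) ~ e^(f(x*)) · sqrt(2π / |f''(x*)|)
        = exp(3n ln(3n/9) − 3n) · sqrt(2π · 3n / 9^2)
        = (3n/9)^(3n) e^(−3n) · sqrt(2π·3n) / 9
        = (sqrt(2π·3n) / 9) · (3n/(9e))^(3n).
This matches Γ(3n+1)/9^(3n+1) with Stirling applied to Γ.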